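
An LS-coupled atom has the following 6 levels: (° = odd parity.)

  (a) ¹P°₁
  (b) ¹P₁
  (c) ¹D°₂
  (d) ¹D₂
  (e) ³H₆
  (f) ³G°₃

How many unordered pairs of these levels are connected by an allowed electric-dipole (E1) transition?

4

(a)–(b): allowed.
(a)–(c): forbidden (parity).
(a)–(d): allowed.
(a)–(e): forbidden (ΔS, ΔL, ΔJ).
(a)–(f): forbidden (parity, ΔS, ΔL, ΔJ).
(b)–(c): allowed.
(b)–(d): forbidden (parity).
(b)–(e): forbidden (parity, ΔS, ΔL, ΔJ).
(b)–(f): forbidden (ΔS, ΔL, ΔJ).
(c)–(d): allowed.
(c)–(e): forbidden (ΔS, ΔL, ΔJ).
(c)–(f): forbidden (parity, ΔS, ΔL).
(d)–(e): forbidden (parity, ΔS, ΔL, ΔJ).
(d)–(f): forbidden (ΔS, ΔL).
(e)–(f): forbidden (ΔJ).
Allowed pairs: 4 of 15.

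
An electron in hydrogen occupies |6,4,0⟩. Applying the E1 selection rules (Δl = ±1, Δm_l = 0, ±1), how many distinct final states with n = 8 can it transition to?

E1 requires Δl = ±1, so l_f ∈ {3, 5}; with 0 ≤ l_f ≤ n_f−1 = 7, the allowed l_f values are {3, 5}.
For l_f = 3: m_f ∈ {m_i−1, m_i, m_i+1} ∩ [−3, 3] = {-1, 0, 1} → 3 states.
For l_f = 5: m_f ∈ {m_i−1, m_i, m_i+1} ∩ [−5, 5] = {-1, 0, 1} → 3 states.
Total: 6.

6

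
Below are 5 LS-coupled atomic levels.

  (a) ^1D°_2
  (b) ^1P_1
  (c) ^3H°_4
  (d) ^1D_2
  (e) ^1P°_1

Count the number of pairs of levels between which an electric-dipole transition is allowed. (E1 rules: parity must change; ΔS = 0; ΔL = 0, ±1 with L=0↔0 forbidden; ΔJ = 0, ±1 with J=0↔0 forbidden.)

(a)–(b): allowed.
(a)–(c): forbidden (parity, ΔS, ΔL, ΔJ).
(a)–(d): allowed.
(a)–(e): forbidden (parity).
(b)–(c): forbidden (ΔS, ΔL, ΔJ).
(b)–(d): forbidden (parity).
(b)–(e): allowed.
(c)–(d): forbidden (ΔS, ΔL, ΔJ).
(c)–(e): forbidden (parity, ΔS, ΔL, ΔJ).
(d)–(e): allowed.
Allowed pairs: 4 of 10.

4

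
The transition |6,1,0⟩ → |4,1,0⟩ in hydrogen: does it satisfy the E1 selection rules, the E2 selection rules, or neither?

E2

Δl = 1 − 1 = +0; l_i + l_f = 2.
Δm_l = +0.
E1 (Δl = ±1, |Δm_l| ≤ 1): not satisfied.
E2 (Δl = 0,±2, l_i+l_f ≥ 2, |Δm_l| ≤ 2): satisfied.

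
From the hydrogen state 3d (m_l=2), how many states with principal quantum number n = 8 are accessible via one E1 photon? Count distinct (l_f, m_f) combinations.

E1 requires Δl = ±1, so l_f ∈ {1, 3}; with 0 ≤ l_f ≤ n_f−1 = 7, the allowed l_f values are {1, 3}.
For l_f = 1: m_f ∈ {m_i−1, m_i, m_i+1} ∩ [−1, 1] = {1} → 1 state.
For l_f = 3: m_f ∈ {m_i−1, m_i, m_i+1} ∩ [−3, 3] = {1, 2, 3} → 3 states.
Total: 4.

4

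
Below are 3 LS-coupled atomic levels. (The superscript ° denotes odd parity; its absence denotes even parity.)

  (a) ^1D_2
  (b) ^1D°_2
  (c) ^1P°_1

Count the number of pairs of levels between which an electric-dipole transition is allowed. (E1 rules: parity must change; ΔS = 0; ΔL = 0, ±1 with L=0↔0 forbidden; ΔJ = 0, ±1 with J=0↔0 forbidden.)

(a)–(b): allowed.
(a)–(c): allowed.
(b)–(c): forbidden (parity).
Allowed pairs: 2 of 3.

2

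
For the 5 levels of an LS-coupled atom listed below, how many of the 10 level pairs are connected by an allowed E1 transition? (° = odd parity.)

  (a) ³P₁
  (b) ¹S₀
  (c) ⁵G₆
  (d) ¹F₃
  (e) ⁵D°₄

0

(a)–(b): forbidden (parity, ΔS).
(a)–(c): forbidden (parity, ΔS, ΔL, ΔJ).
(a)–(d): forbidden (parity, ΔS, ΔL, ΔJ).
(a)–(e): forbidden (ΔS, ΔJ).
(b)–(c): forbidden (parity, ΔS, ΔL, ΔJ).
(b)–(d): forbidden (parity, ΔL, ΔJ).
(b)–(e): forbidden (ΔS, ΔL, ΔJ).
(c)–(d): forbidden (parity, ΔS, ΔJ).
(c)–(e): forbidden (ΔL, ΔJ).
(d)–(e): forbidden (ΔS).
Allowed pairs: 0 of 10.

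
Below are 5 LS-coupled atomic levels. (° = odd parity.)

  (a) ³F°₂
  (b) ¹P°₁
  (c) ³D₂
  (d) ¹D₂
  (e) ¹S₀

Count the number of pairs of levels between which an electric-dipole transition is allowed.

(a)–(b): forbidden (parity, ΔS, ΔL).
(a)–(c): allowed.
(a)–(d): forbidden (ΔS).
(a)–(e): forbidden (ΔS, ΔL, ΔJ).
(b)–(c): forbidden (ΔS).
(b)–(d): allowed.
(b)–(e): allowed.
(c)–(d): forbidden (parity, ΔS).
(c)–(e): forbidden (parity, ΔS, ΔL, ΔJ).
(d)–(e): forbidden (parity, ΔL, ΔJ).
Allowed pairs: 3 of 10.

3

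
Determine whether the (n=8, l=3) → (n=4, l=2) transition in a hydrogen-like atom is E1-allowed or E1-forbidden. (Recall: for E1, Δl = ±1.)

allowed

Initial l = 3, final l = 2, so Δl = -1. E1 requires Δl = ±1: passes.
All E1 selection rules are satisfied.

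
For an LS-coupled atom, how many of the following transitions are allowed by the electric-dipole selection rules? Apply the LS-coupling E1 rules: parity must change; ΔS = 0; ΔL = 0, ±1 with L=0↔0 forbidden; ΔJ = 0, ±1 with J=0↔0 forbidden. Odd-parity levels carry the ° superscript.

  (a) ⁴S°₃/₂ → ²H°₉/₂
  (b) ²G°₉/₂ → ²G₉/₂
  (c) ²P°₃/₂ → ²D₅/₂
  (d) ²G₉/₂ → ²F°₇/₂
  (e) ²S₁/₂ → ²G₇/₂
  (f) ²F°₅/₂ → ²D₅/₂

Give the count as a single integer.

4

(a) forbidden (parity, ΔS, ΔL, ΔJ fail)
(b) allowed
(c) allowed
(d) allowed
(e) forbidden (parity, ΔL, ΔJ fail)
(f) allowed
Total allowed: 4 of 6.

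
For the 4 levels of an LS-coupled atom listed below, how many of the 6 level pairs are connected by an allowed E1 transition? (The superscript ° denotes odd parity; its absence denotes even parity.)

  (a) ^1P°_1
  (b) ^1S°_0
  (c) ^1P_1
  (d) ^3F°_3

2

(a)–(b): forbidden (parity).
(a)–(c): allowed.
(a)–(d): forbidden (parity, ΔS, ΔL, ΔJ).
(b)–(c): allowed.
(b)–(d): forbidden (parity, ΔS, ΔL, ΔJ).
(c)–(d): forbidden (ΔS, ΔL, ΔJ).
Allowed pairs: 2 of 6.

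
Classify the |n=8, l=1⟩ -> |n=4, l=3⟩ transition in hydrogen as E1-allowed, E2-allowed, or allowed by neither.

Δl = 3 − 1 = +2; l_i + l_f = 4.
E1 (Δl = ±1): not satisfied.
E2 (Δl = 0,±2, l_i+l_f ≥ 2): satisfied.

E2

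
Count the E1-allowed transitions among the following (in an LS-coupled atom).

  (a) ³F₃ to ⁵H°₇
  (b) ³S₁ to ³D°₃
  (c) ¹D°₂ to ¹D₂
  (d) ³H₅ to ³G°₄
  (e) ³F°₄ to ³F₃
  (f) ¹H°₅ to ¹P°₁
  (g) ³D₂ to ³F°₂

(a) forbidden (ΔS, ΔL, ΔJ fail)
(b) forbidden (ΔL, ΔJ fail)
(c) allowed
(d) allowed
(e) allowed
(f) forbidden (parity, ΔL, ΔJ fail)
(g) allowed
Total allowed: 4 of 7.

4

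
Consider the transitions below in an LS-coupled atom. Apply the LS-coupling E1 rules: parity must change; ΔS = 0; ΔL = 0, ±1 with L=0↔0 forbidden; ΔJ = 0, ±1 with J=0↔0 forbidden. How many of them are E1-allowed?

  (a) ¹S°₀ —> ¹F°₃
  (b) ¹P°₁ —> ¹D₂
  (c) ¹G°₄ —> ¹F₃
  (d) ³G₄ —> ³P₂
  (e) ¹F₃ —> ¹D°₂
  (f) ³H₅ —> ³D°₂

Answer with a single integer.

(a) forbidden (parity, ΔL, ΔJ fail)
(b) allowed
(c) allowed
(d) forbidden (parity, ΔL, ΔJ fail)
(e) allowed
(f) forbidden (ΔL, ΔJ fail)
Total allowed: 3 of 6.

3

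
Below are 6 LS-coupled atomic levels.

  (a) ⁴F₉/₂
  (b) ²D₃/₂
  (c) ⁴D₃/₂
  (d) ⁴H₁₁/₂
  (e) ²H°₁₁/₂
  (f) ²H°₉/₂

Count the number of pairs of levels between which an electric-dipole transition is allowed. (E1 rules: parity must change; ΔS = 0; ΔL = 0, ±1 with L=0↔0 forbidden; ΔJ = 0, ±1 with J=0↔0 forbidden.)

(a)–(b): forbidden (parity, ΔS, ΔJ).
(a)–(c): forbidden (parity, ΔJ).
(a)–(d): forbidden (parity, ΔL).
(a)–(e): forbidden (ΔS, ΔL).
(a)–(f): forbidden (ΔS, ΔL).
(b)–(c): forbidden (parity, ΔS).
(b)–(d): forbidden (parity, ΔS, ΔL, ΔJ).
(b)–(e): forbidden (ΔL, ΔJ).
(b)–(f): forbidden (ΔL, ΔJ).
(c)–(d): forbidden (parity, ΔL, ΔJ).
(c)–(e): forbidden (ΔS, ΔL, ΔJ).
(c)–(f): forbidden (ΔS, ΔL, ΔJ).
(d)–(e): forbidden (ΔS).
(d)–(f): forbidden (ΔS).
(e)–(f): forbidden (parity).
Allowed pairs: 0 of 15.

0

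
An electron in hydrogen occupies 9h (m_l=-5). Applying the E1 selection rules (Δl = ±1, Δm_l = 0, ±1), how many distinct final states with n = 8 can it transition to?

4

E1 requires Δl = ±1, so l_f ∈ {4, 6}; with 0 ≤ l_f ≤ n_f−1 = 7, the allowed l_f values are {4, 6}.
For l_f = 4: m_f ∈ {m_i−1, m_i, m_i+1} ∩ [−4, 4] = {-4} → 1 state.
For l_f = 6: m_f ∈ {m_i−1, m_i, m_i+1} ∩ [−6, 6] = {-6, -5, -4} → 3 states.
Total: 4.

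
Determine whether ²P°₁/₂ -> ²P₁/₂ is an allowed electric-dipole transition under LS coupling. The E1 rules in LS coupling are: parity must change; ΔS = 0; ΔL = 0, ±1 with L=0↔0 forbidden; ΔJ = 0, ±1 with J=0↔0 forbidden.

allowed

Initial level: S=1/2, L=1, J=1/2, parity odd. Final level: S=1/2, L=1, J=1/2, parity even.
Parity must change: odd → even — ✓.
ΔS = 0: S: 1/2 → 1/2 — ✓.
ΔL = 0, ±1 (not L=0↔0): L: 1 → 1, ΔL = +0 — ✓.
ΔJ = 0, ±1 (not J=0↔0): J: 1/2 → 1/2, ΔJ = +0 — ✓.
All four E1 rules are satisfied.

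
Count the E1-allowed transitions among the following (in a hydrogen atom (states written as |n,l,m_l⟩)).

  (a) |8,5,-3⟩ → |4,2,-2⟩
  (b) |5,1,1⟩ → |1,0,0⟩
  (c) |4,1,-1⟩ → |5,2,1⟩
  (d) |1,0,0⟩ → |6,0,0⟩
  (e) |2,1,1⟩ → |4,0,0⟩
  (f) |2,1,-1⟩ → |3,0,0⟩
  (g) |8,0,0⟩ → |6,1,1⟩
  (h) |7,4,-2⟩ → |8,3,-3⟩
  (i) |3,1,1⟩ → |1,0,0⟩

(a) forbidden — Δl = -3 (E1 requires Δl = ±1)
(b) allowed
(c) forbidden — Δm_l = +2 (E1 requires Δm_l = 0, ±1)
(d) forbidden — Δl = +0 (E1 requires Δl = ±1)
(e) allowed
(f) allowed
(g) allowed
(h) allowed
(i) allowed
Total allowed: 6 of 9.

6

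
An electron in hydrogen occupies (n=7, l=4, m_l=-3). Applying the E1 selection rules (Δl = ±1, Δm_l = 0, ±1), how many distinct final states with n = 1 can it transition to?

0

E1 requires l_f ∈ {3, 5}, but neither lies in [0, 0], so no final state is reachable.
Total: 0.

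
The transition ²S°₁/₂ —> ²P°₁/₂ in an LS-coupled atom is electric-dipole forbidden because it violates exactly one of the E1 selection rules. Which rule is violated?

parity

ΔL = 0, ±1 (not L=0↔0): L: 0 → 1, ΔL = +1 — passes.
ΔJ = 0, ±1 (not J=0↔0): J: 1/2 → 1/2, ΔJ = +0 — passes.
Parity must change: odd → odd — fails.
ΔS = 0: S: 1/2 → 1/2 — passes.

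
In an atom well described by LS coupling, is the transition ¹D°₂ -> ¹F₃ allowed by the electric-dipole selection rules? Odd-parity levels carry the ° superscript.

Reading off the term symbols: S 0→0, L 2→3, J 2→3, parity odd→even.
ΔS = 0: S: 0 → 0 — ok.
ΔJ = 0, ±1 (not J=0↔0): J: 2 → 3, ΔJ = +1 — ok.
ΔL = 0, ±1 (not L=0↔0): L: 2 → 3, ΔL = +1 — ok.
Parity must change: odd → even — ok.
All four E1 rules are satisfied.

allowed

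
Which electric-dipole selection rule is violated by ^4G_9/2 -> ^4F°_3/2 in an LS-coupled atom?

the ΔJ = 0, ±1 rule

ΔJ = 0, ±1 (not J=0↔0): J: 9/2 → 3/2, ΔJ = -3 — violated.
ΔS = 0: S: 3/2 → 3/2 — satisfied.
ΔL = 0, ±1 (not L=0↔0): L: 4 → 3, ΔL = -1 — satisfied.
Parity must change: even → odd — satisfied.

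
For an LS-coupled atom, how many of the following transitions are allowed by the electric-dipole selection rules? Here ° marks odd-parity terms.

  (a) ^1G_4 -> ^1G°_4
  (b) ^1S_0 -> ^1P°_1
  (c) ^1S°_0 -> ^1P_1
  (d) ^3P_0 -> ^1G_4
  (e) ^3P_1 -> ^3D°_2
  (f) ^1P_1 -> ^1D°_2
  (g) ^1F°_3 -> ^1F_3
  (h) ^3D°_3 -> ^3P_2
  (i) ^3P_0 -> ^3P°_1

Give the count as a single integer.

8

(a) allowed
(b) allowed
(c) allowed
(d) forbidden (parity, ΔS, ΔL, ΔJ fail)
(e) allowed
(f) allowed
(g) allowed
(h) allowed
(i) allowed
Total allowed: 8 of 9.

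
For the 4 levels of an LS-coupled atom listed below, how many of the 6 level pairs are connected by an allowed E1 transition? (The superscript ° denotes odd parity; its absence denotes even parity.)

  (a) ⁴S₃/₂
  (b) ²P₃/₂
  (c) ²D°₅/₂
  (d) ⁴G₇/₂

1

(a)–(b): forbidden (parity, ΔS).
(a)–(c): forbidden (ΔS, ΔL).
(a)–(d): forbidden (parity, ΔL, ΔJ).
(b)–(c): allowed.
(b)–(d): forbidden (parity, ΔS, ΔL, ΔJ).
(c)–(d): forbidden (ΔS, ΔL).
Allowed pairs: 1 of 6.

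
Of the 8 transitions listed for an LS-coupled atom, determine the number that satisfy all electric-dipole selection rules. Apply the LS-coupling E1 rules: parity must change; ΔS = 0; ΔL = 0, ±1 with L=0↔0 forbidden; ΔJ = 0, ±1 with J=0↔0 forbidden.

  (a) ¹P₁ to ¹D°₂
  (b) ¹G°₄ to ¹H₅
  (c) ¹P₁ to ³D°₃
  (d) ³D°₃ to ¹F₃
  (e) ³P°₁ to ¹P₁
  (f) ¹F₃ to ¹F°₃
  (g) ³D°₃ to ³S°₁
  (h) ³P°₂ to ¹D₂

3

(a) allowed
(b) allowed
(c) forbidden (ΔS, ΔJ fail)
(d) forbidden (ΔS fails)
(e) forbidden (ΔS fails)
(f) allowed
(g) forbidden (parity, ΔL, ΔJ fail)
(h) forbidden (ΔS fails)
Total allowed: 3 of 8.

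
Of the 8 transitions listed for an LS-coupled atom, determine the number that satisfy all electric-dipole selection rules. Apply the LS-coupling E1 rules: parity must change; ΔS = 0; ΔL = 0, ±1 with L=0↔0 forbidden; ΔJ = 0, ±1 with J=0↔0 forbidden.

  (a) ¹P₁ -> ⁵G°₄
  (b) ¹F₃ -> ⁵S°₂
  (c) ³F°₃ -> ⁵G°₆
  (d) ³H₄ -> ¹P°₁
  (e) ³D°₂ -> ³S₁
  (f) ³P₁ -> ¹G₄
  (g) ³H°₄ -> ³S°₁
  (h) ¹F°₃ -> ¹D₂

1

(a) forbidden (ΔS, ΔL, ΔJ fail)
(b) forbidden (ΔS, ΔL fail)
(c) forbidden (parity, ΔS, ΔJ fail)
(d) forbidden (ΔS, ΔL, ΔJ fail)
(e) forbidden (ΔL fails)
(f) forbidden (parity, ΔS, ΔL, ΔJ fail)
(g) forbidden (parity, ΔL, ΔJ fail)
(h) allowed
Total allowed: 1 of 8.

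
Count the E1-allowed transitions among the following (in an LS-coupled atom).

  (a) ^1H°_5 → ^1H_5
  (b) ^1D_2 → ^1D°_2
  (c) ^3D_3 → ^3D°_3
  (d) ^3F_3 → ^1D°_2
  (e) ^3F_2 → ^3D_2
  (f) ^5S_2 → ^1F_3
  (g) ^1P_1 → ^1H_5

3

(a) allowed
(b) allowed
(c) allowed
(d) forbidden (ΔS fails)
(e) forbidden (parity fails)
(f) forbidden (parity, ΔS, ΔL fail)
(g) forbidden (parity, ΔL, ΔJ fail)
Total allowed: 3 of 7.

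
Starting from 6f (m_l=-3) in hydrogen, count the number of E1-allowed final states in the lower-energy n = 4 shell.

1

E1 requires Δl = ±1, so l_f ∈ {2, 4}; with 0 ≤ l_f ≤ n_f−1 = 3, the allowed l_f values are {2}.
For l_f = 2: m_f ∈ {m_i−1, m_i, m_i+1} ∩ [−2, 2] = {-2} → 1 state.
Total: 1.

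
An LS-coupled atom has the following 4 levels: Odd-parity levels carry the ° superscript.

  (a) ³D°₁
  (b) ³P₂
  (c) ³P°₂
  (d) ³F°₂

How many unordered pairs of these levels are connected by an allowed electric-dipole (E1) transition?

(a)–(b): allowed.
(a)–(c): forbidden (parity).
(a)–(d): forbidden (parity).
(b)–(c): allowed.
(b)–(d): forbidden (ΔL).
(c)–(d): forbidden (parity, ΔL).
Allowed pairs: 2 of 6.

2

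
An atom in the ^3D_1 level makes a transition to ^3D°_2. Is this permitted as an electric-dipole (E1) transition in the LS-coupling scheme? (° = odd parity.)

Parity must change: even → odd — satisfied.
ΔS = 0: S: 1 → 1 — satisfied.
ΔL = 0, ±1 (not L=0↔0): L: 2 → 2, ΔL = +0 — satisfied.
ΔJ = 0, ±1 (not J=0↔0): J: 1 → 2, ΔJ = +1 — satisfied.
All four E1 rules are satisfied.

allowed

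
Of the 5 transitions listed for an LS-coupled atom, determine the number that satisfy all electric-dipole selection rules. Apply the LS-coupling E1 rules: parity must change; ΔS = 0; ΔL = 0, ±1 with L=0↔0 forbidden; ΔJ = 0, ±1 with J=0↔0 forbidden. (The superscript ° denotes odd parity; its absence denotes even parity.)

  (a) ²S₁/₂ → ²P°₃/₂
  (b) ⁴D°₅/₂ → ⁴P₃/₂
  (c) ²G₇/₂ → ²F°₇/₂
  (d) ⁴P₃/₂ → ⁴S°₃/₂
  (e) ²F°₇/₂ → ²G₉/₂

5

(a) allowed
(b) allowed
(c) allowed
(d) allowed
(e) allowed
Total allowed: 5 of 5.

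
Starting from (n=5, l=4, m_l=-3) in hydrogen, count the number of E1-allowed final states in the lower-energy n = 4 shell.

E1 requires Δl = ±1, so l_f ∈ {3, 5}; with 0 ≤ l_f ≤ n_f−1 = 3, the allowed l_f values are {3}.
For l_f = 3: m_f ∈ {m_i−1, m_i, m_i+1} ∩ [−3, 3] = {-3, -2} → 2 states.
Total: 2.

2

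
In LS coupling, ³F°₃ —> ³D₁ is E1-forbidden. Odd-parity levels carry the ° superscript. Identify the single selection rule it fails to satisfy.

Initial level: S=1, L=3, J=3, parity odd. Final level: S=1, L=2, J=1, parity even.
Parity must change: odd → even — ok.
ΔJ = 0, ±1 (not J=0↔0): J: 3 → 1, ΔJ = -2 — fails.
ΔS = 0: S: 1 → 1 — ok.
ΔL = 0, ±1 (not L=0↔0): L: 3 → 2, ΔL = -1 — ok.

the ΔJ = 0, ±1 rule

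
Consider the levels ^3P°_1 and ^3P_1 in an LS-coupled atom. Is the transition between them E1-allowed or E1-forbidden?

Initial level: S=1, L=1, J=1, parity odd. Final level: S=1, L=1, J=1, parity even.
Parity must change: odd → even — ✓.
ΔS = 0: S: 1 → 1 — ✓.
ΔL = 0, ±1 (not L=0↔0): L: 1 → 1, ΔL = +0 — ✓.
ΔJ = 0, ±1 (not J=0↔0): J: 1 → 1, ΔJ = +0 — ✓.
All four E1 rules are satisfied.

allowed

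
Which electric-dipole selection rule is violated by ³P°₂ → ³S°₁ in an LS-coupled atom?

parity

Initial level: S=1, L=1, J=2, parity odd. Final level: S=1, L=0, J=1, parity odd.
Parity must change: odd → odd — fails.
ΔS = 0: S: 1 → 1 — passes.
ΔL = 0, ±1 (not L=0↔0): L: 1 → 0, ΔL = -1 — passes.
ΔJ = 0, ±1 (not J=0↔0): J: 2 → 1, ΔJ = -1 — passes.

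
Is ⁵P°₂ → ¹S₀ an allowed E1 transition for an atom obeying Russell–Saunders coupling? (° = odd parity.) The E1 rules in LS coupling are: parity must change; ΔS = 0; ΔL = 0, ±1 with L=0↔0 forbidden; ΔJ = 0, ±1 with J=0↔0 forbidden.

forbidden

Reading off the term symbols: S 2→0, L 1→0, J 2→0, parity odd→even.
Parity must change: odd → even — ok.
ΔS = 0: S: 2 → 0 — fails.
ΔL = 0, ±1 (not L=0↔0): L: 1 → 0, ΔL = -1 — ok.
ΔJ = 0, ±1 (not J=0↔0): J: 2 → 0, ΔJ = -2 — fails.
Rule(s) violated: ΔS, ΔJ.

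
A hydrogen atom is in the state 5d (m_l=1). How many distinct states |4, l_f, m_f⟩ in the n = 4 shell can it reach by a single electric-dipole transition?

5

E1 requires Δl = ±1, so l_f ∈ {1, 3}; with 0 ≤ l_f ≤ n_f−1 = 3, the allowed l_f values are {1, 3}.
For l_f = 1: m_f ∈ {m_i−1, m_i, m_i+1} ∩ [−1, 1] = {0, 1} → 2 states.
For l_f = 3: m_f ∈ {m_i−1, m_i, m_i+1} ∩ [−3, 3] = {0, 1, 2} → 3 states.
Total: 5.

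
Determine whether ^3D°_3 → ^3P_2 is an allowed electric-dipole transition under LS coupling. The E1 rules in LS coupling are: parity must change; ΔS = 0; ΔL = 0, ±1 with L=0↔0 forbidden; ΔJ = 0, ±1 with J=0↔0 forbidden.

allowed

Parity must change: odd → even — ok.
ΔS = 0: S: 1 → 1 — ok.
ΔL = 0, ±1 (not L=0↔0): L: 2 → 1, ΔL = -1 — ok.
ΔJ = 0, ±1 (not J=0↔0): J: 3 → 2, ΔJ = -1 — ok.
All four E1 rules are satisfied.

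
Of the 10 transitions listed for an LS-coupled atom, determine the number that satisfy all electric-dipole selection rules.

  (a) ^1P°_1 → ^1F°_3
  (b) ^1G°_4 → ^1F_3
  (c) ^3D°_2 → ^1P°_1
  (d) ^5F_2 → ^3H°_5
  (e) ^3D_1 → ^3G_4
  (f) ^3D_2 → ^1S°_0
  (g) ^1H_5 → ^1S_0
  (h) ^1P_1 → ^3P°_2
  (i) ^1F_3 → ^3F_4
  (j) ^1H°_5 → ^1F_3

(a) forbidden (parity, ΔL, ΔJ fail)
(b) allowed
(c) forbidden (parity, ΔS fail)
(d) forbidden (ΔS, ΔL, ΔJ fail)
(e) forbidden (parity, ΔL, ΔJ fail)
(f) forbidden (ΔS, ΔL, ΔJ fail)
(g) forbidden (parity, ΔL, ΔJ fail)
(h) forbidden (ΔS fails)
(i) forbidden (parity, ΔS fail)
(j) forbidden (ΔL, ΔJ fail)
Total allowed: 1 of 10.

1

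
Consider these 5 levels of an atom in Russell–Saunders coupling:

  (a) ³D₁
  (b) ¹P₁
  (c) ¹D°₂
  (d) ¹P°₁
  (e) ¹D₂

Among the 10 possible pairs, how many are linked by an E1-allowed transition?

4

(a)–(b): forbidden (parity, ΔS).
(a)–(c): forbidden (ΔS).
(a)–(d): forbidden (ΔS).
(a)–(e): forbidden (parity, ΔS).
(b)–(c): allowed.
(b)–(d): allowed.
(b)–(e): forbidden (parity).
(c)–(d): forbidden (parity).
(c)–(e): allowed.
(d)–(e): allowed.
Allowed pairs: 4 of 10.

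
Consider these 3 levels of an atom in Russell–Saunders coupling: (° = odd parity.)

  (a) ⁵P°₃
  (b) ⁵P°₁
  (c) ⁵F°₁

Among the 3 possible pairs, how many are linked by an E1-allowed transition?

0

(a)–(b): forbidden (parity, ΔJ).
(a)–(c): forbidden (parity, ΔL, ΔJ).
(b)–(c): forbidden (parity, ΔL).
Allowed pairs: 0 of 3.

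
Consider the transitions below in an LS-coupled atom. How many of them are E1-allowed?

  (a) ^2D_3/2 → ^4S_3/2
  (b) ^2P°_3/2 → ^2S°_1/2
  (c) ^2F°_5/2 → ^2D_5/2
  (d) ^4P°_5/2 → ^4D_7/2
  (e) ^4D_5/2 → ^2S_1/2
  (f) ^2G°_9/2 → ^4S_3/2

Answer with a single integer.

2

(a) forbidden (parity, ΔS, ΔL fail)
(b) forbidden (parity fails)
(c) allowed
(d) allowed
(e) forbidden (parity, ΔS, ΔL, ΔJ fail)
(f) forbidden (ΔS, ΔL, ΔJ fail)
Total allowed: 2 of 6.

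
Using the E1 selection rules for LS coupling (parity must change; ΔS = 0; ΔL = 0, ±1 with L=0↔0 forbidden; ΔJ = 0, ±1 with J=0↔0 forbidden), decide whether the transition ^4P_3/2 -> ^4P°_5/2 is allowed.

Parity must change: even → odd — satisfied.
ΔS = 0: S: 3/2 → 3/2 — satisfied.
ΔL = 0, ±1 (not L=0↔0): L: 1 → 1, ΔL = +0 — satisfied.
ΔJ = 0, ±1 (not J=0↔0): J: 3/2 → 5/2, ΔJ = +1 — satisfied.
All four E1 rules are satisfied.

allowed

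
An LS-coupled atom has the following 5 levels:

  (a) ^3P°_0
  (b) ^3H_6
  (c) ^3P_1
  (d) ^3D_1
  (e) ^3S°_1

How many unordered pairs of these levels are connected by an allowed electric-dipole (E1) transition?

(a)–(b): forbidden (ΔL, ΔJ).
(a)–(c): allowed.
(a)–(d): allowed.
(a)–(e): forbidden (parity).
(b)–(c): forbidden (parity, ΔL, ΔJ).
(b)–(d): forbidden (parity, ΔL, ΔJ).
(b)–(e): forbidden (ΔL, ΔJ).
(c)–(d): forbidden (parity).
(c)–(e): allowed.
(d)–(e): forbidden (ΔL).
Allowed pairs: 3 of 10.

3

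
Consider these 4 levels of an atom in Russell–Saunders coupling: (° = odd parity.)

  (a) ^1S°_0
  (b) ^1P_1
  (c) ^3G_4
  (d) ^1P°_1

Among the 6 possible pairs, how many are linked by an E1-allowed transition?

(a)–(b): allowed.
(a)–(c): forbidden (ΔS, ΔL, ΔJ).
(a)–(d): forbidden (parity).
(b)–(c): forbidden (parity, ΔS, ΔL, ΔJ).
(b)–(d): allowed.
(c)–(d): forbidden (ΔS, ΔL, ΔJ).
Allowed pairs: 2 of 6.

2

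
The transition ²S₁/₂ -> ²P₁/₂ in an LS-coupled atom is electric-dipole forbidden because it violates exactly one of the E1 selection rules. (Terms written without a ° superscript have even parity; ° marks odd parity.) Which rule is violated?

Initial level: S=1/2, L=0, J=1/2, parity even. Final level: S=1/2, L=1, J=1/2, parity even.
Parity must change: even → even — ✗.
ΔS = 0: S: 1/2 → 1/2 — ✓.
ΔL = 0, ±1 (not L=0↔0): L: 0 → 1, ΔL = +1 — ✓.
ΔJ = 0, ±1 (not J=0↔0): J: 1/2 → 1/2, ΔJ = +0 — ✓.

parity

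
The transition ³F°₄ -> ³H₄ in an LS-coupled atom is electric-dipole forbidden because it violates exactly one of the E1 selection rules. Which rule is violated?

Parity must change: odd → even — satisfied.
ΔJ = 0, ±1 (not J=0↔0): J: 4 → 4, ΔJ = +0 — satisfied.
ΔL = 0, ±1 (not L=0↔0): L: 3 → 5, ΔL = +2 — violated.
ΔS = 0: S: 1 → 1 — satisfied.

the ΔL = 0, ±1 rule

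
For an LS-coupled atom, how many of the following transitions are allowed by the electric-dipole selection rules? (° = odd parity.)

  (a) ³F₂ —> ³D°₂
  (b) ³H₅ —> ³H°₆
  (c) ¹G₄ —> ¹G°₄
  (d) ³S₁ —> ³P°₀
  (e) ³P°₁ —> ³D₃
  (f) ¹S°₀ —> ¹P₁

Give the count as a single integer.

(a) allowed
(b) allowed
(c) allowed
(d) allowed
(e) forbidden (ΔJ fails)
(f) allowed
Total allowed: 5 of 6.

5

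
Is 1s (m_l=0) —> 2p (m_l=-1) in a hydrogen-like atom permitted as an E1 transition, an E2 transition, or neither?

Δl = 1 − 0 = +1; l_i + l_f = 1.
Δm_l = -1.
E1 (Δl = ±1, |Δm_l| ≤ 1): satisfied.
E2 (Δl = 0,±2, l_i+l_f ≥ 2, |Δm_l| ≤ 2): not satisfied.

E1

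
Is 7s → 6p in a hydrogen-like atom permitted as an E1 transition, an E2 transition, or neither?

Δl = 1 − 0 = +1; l_i + l_f = 1.
E1 (Δl = ±1): satisfied.
E2 (Δl = 0,±2, l_i+l_f ≥ 2): not satisfied.

E1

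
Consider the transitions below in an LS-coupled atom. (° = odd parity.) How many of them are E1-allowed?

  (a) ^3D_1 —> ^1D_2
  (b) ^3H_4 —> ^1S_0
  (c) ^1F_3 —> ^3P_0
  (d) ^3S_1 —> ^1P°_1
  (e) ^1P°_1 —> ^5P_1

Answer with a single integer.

(a) forbidden (parity, ΔS fail)
(b) forbidden (parity, ΔS, ΔL, ΔJ fail)
(c) forbidden (parity, ΔS, ΔL, ΔJ fail)
(d) forbidden (ΔS fails)
(e) forbidden (ΔS fails)
Total allowed: 0 of 5.

0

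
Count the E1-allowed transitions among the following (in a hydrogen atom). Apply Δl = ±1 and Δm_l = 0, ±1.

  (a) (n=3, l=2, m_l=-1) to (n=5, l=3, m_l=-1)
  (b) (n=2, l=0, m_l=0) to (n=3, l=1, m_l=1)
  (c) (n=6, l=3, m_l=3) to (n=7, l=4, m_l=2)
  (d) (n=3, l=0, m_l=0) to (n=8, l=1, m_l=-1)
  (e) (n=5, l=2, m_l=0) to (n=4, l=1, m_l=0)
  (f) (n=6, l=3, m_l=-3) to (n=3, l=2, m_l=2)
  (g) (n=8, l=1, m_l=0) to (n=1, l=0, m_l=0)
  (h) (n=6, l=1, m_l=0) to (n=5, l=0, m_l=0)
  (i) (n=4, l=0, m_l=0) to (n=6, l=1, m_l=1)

8

(a) allowed
(b) allowed
(c) allowed
(d) allowed
(e) allowed
(f) forbidden — Δm_l = +5 (E1 requires Δm_l = 0, ±1)
(g) allowed
(h) allowed
(i) allowed
Total allowed: 8 of 9.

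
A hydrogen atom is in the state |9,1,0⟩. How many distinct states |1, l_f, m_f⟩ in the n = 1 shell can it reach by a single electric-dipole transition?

E1 requires Δl = ±1, so l_f ∈ {0, 2}; with 0 ≤ l_f ≤ n_f−1 = 0, the allowed l_f values are {0}.
For l_f = 0: m_f ∈ {m_i−1, m_i, m_i+1} ∩ [−0, 0] = {0} → 1 state.
Total: 1.

1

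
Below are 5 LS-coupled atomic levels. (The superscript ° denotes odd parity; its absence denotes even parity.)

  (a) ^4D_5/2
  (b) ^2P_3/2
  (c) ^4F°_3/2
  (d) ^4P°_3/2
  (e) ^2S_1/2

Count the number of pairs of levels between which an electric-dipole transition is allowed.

2

(a)–(b): forbidden (parity, ΔS).
(a)–(c): allowed.
(a)–(d): allowed.
(a)–(e): forbidden (parity, ΔS, ΔL, ΔJ).
(b)–(c): forbidden (ΔS, ΔL).
(b)–(d): forbidden (ΔS).
(b)–(e): forbidden (parity).
(c)–(d): forbidden (parity, ΔL).
(c)–(e): forbidden (ΔS, ΔL).
(d)–(e): forbidden (ΔS).
Allowed pairs: 2 of 10.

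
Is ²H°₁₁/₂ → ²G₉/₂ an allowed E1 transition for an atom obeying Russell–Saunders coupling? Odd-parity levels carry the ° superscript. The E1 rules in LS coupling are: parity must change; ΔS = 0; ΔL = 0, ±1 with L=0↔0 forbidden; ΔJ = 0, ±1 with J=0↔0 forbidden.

allowed

Reading off the term symbols: S 1/2→1/2, L 5→4, J 11/2→9/2, parity odd→even.
Parity must change: odd → even — passes.
ΔS = 0: S: 1/2 → 1/2 — passes.
ΔL = 0, ±1 (not L=0↔0): L: 5 → 4, ΔL = -1 — passes.
ΔJ = 0, ±1 (not J=0↔0): J: 11/2 → 9/2, ΔJ = -1 — passes.
All four E1 rules are satisfied.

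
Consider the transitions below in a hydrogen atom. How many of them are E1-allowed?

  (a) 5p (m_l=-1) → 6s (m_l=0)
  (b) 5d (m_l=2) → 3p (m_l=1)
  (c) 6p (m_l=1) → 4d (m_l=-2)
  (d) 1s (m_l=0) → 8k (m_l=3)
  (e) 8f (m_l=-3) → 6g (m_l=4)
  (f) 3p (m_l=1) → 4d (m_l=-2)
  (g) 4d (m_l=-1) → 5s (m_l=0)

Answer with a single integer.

(a) allowed
(b) allowed
(c) forbidden — Δm_l = -3 (E1 requires Δm_l = 0, ±1)
(d) forbidden — Δl = +7 (E1 requires Δl = ±1); Δm_l = +3 (E1 requires Δm_l = 0, ±1)
(e) forbidden — Δm_l = +7 (E1 requires Δm_l = 0, ±1)
(f) forbidden — Δm_l = -3 (E1 requires Δm_l = 0, ±1)
(g) forbidden — Δl = -2 (E1 requires Δl = ±1)
Total allowed: 2 of 7.

2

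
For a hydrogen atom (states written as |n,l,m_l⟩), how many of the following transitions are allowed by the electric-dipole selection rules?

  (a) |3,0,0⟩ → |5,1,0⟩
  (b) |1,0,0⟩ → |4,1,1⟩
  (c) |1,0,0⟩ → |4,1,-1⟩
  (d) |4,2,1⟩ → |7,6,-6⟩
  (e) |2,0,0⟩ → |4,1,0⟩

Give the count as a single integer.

(a) allowed
(b) allowed
(c) allowed
(d) forbidden — Δl = +4 (E1 requires Δl = ±1); Δm_l = -7 (E1 requires Δm_l = 0, ±1)
(e) allowed
Total allowed: 4 of 5.

4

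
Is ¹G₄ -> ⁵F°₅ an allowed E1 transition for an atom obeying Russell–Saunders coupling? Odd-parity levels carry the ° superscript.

forbidden

Initial level: S=0, L=4, J=4, parity even. Final level: S=2, L=3, J=5, parity odd.
ΔL = 0, ±1 (not L=0↔0): L: 4 → 3, ΔL = -1 — ok.
ΔJ = 0, ±1 (not J=0↔0): J: 4 → 5, ΔJ = +1 — ok.
Parity must change: even → odd — ok.
ΔS = 0: S: 0 → 2 — fails.
Rule(s) violated: ΔS.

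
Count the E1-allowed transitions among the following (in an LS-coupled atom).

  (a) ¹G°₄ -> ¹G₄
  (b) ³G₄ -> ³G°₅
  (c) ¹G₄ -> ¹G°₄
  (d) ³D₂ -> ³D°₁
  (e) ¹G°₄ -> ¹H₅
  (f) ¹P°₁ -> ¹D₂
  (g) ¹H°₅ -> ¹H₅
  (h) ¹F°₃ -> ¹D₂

(a) allowed
(b) allowed
(c) allowed
(d) allowed
(e) allowed
(f) allowed
(g) allowed
(h) allowed
Total allowed: 8 of 8.

8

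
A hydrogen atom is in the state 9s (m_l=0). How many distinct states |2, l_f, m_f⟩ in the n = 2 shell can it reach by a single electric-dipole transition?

E1 requires Δl = ±1, so l_f ∈ {-1, 1}; with 0 ≤ l_f ≤ n_f−1 = 1, the allowed l_f values are {1}.
For l_f = 1: m_f ∈ {m_i−1, m_i, m_i+1} ∩ [−1, 1] = {-1, 0, 1} → 3 states.
Total: 3.

3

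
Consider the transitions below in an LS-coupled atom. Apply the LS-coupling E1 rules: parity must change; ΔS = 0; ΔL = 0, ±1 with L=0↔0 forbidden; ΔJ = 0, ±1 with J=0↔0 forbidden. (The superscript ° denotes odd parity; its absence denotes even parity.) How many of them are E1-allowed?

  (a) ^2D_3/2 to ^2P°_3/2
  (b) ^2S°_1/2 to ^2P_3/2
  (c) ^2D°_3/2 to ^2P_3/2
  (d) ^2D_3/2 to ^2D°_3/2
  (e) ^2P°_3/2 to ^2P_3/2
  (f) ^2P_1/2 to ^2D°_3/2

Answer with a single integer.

(a) allowed
(b) allowed
(c) allowed
(d) allowed
(e) allowed
(f) allowed
Total allowed: 6 of 6.

6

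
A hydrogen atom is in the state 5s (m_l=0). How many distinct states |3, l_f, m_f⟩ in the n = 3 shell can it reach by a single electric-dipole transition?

E1 requires Δl = ±1, so l_f ∈ {-1, 1}; with 0 ≤ l_f ≤ n_f−1 = 2, the allowed l_f values are {1}.
For l_f = 1: m_f ∈ {m_i−1, m_i, m_i+1} ∩ [−1, 1] = {-1, 0, 1} → 3 states.
Total: 3.

3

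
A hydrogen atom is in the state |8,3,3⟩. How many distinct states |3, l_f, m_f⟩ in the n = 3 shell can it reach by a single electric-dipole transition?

1

E1 requires Δl = ±1, so l_f ∈ {2, 4}; with 0 ≤ l_f ≤ n_f−1 = 2, the allowed l_f values are {2}.
For l_f = 2: m_f ∈ {m_i−1, m_i, m_i+1} ∩ [−2, 2] = {2} → 1 state.
Total: 1.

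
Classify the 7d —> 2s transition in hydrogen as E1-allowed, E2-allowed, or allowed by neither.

Δl = 0 − 2 = -2; l_i + l_f = 2.
E1 (Δl = ±1): not satisfied.
E2 (Δl = 0,±2, l_i+l_f ≥ 2): satisfied.

E2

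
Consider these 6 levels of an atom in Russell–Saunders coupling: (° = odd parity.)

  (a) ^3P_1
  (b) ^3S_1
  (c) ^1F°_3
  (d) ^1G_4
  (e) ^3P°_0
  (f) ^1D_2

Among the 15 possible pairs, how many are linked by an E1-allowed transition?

4

(a)–(b): forbidden (parity).
(a)–(c): forbidden (ΔS, ΔL, ΔJ).
(a)–(d): forbidden (parity, ΔS, ΔL, ΔJ).
(a)–(e): allowed.
(a)–(f): forbidden (parity, ΔS).
(b)–(c): forbidden (ΔS, ΔL, ΔJ).
(b)–(d): forbidden (parity, ΔS, ΔL, ΔJ).
(b)–(e): allowed.
(b)–(f): forbidden (parity, ΔS, ΔL).
(c)–(d): allowed.
(c)–(e): forbidden (parity, ΔS, ΔL, ΔJ).
(c)–(f): allowed.
(d)–(e): forbidden (ΔS, ΔL, ΔJ).
(d)–(f): forbidden (parity, ΔL, ΔJ).
(e)–(f): forbidden (ΔS, ΔJ).
Allowed pairs: 4 of 15.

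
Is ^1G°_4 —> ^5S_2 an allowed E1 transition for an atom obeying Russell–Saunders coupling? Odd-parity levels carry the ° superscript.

Parity must change: odd → even — passes.
ΔS = 0: S: 0 → 2 — fails.
ΔL = 0, ±1 (not L=0↔0): L: 4 → 0, ΔL = -4 — fails.
ΔJ = 0, ±1 (not J=0↔0): J: 4 → 2, ΔJ = -2 — fails.
Rule(s) violated: ΔS, ΔL, ΔJ.

forbidden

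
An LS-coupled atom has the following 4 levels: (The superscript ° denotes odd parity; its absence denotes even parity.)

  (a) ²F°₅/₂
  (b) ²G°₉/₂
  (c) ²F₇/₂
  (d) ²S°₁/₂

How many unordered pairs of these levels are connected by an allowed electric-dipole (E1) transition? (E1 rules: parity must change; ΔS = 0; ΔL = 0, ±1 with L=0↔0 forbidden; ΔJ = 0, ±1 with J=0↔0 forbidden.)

2

(a)–(b): forbidden (parity, ΔJ).
(a)–(c): allowed.
(a)–(d): forbidden (parity, ΔL, ΔJ).
(b)–(c): allowed.
(b)–(d): forbidden (parity, ΔL, ΔJ).
(c)–(d): forbidden (ΔL, ΔJ).
Allowed pairs: 2 of 6.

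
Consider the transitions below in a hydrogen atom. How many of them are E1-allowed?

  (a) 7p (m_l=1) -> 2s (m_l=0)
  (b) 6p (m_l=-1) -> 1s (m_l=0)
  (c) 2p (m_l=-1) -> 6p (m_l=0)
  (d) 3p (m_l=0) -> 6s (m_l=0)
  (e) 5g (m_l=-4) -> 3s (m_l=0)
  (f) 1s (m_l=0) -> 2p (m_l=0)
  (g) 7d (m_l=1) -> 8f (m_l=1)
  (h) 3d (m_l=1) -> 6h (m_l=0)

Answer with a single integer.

5

(a) allowed
(b) allowed
(c) forbidden — Δl = +0 (E1 requires Δl = ±1)
(d) allowed
(e) forbidden — Δl = -4 (E1 requires Δl = ±1); Δm_l = +4 (E1 requires Δm_l = 0, ±1)
(f) allowed
(g) allowed
(h) forbidden — Δl = +3 (E1 requires Δl = ±1)
Total allowed: 5 of 8.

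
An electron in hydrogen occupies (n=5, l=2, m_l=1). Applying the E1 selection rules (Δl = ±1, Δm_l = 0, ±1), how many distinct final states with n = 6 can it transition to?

5

E1 requires Δl = ±1, so l_f ∈ {1, 3}; with 0 ≤ l_f ≤ n_f−1 = 5, the allowed l_f values are {1, 3}.
For l_f = 1: m_f ∈ {m_i−1, m_i, m_i+1} ∩ [−1, 1] = {0, 1} → 2 states.
For l_f = 3: m_f ∈ {m_i−1, m_i, m_i+1} ∩ [−3, 3] = {0, 1, 2} → 3 states.
Total: 5.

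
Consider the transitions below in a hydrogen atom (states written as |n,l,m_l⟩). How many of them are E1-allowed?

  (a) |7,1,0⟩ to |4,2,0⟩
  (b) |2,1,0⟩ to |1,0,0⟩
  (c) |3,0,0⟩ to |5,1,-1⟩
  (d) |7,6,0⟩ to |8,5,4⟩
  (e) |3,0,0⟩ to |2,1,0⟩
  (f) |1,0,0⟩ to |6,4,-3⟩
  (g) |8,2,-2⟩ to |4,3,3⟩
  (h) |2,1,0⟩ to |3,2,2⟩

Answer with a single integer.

(a) allowed
(b) allowed
(c) allowed
(d) forbidden — Δm_l = +4 (E1 requires Δm_l = 0, ±1)
(e) allowed
(f) forbidden — Δl = +4 (E1 requires Δl = ±1); Δm_l = -3 (E1 requires Δm_l = 0, ±1)
(g) forbidden — Δm_l = +5 (E1 requires Δm_l = 0, ±1)
(h) forbidden — Δm_l = +2 (E1 requires Δm_l = 0, ±1)
Total allowed: 4 of 8.

4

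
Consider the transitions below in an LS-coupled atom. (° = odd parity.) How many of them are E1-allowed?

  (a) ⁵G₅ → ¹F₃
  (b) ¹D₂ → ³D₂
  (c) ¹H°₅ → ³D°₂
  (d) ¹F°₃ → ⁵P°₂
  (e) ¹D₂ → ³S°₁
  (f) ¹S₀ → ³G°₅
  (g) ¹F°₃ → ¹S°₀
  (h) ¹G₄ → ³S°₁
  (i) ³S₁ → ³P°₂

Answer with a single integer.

(a) forbidden (parity, ΔS, ΔJ fail)
(b) forbidden (parity, ΔS fail)
(c) forbidden (parity, ΔS, ΔL, ΔJ fail)
(d) forbidden (parity, ΔS, ΔL fail)
(e) forbidden (ΔS, ΔL fail)
(f) forbidden (ΔS, ΔL, ΔJ fail)
(g) forbidden (parity, ΔL, ΔJ fail)
(h) forbidden (ΔS, ΔL, ΔJ fail)
(i) allowed
Total allowed: 1 of 9.

1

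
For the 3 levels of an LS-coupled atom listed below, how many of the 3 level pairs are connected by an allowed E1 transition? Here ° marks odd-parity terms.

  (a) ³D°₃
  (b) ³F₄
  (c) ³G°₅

2

(a)–(b): allowed.
(a)–(c): forbidden (parity, ΔL, ΔJ).
(b)–(c): allowed.
Allowed pairs: 2 of 3.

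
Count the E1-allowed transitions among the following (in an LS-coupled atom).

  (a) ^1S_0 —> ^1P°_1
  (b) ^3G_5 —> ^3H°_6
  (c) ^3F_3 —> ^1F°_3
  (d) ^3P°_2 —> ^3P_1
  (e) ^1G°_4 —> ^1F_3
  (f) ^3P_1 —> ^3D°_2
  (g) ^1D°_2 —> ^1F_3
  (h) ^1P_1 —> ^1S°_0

(a) allowed
(b) allowed
(c) forbidden (ΔS fails)
(d) allowed
(e) allowed
(f) allowed
(g) allowed
(h) allowed
Total allowed: 7 of 8.

7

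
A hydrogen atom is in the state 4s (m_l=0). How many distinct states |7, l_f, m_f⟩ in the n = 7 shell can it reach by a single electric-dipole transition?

E1 requires Δl = ±1, so l_f ∈ {-1, 1}; with 0 ≤ l_f ≤ n_f−1 = 6, the allowed l_f values are {1}.
For l_f = 1: m_f ∈ {m_i−1, m_i, m_i+1} ∩ [−1, 1] = {-1, 0, 1} → 3 states.
Total: 3.

3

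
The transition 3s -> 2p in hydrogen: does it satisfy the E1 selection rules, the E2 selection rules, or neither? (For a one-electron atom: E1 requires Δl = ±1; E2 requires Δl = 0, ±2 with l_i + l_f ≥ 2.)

E1

Δl = 1 − 0 = +1; l_i + l_f = 1.
E1 (Δl = ±1): satisfied.
E2 (Δl = 0,±2, l_i+l_f ≥ 2): not satisfied.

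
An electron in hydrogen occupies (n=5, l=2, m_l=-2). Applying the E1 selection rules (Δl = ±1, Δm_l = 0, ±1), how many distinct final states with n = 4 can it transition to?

4

E1 requires Δl = ±1, so l_f ∈ {1, 3}; with 0 ≤ l_f ≤ n_f−1 = 3, the allowed l_f values are {1, 3}.
For l_f = 1: m_f ∈ {m_i−1, m_i, m_i+1} ∩ [−1, 1] = {-1} → 1 state.
For l_f = 3: m_f ∈ {m_i−1, m_i, m_i+1} ∩ [−3, 3] = {-3, -2, -1} → 3 states.
Total: 4.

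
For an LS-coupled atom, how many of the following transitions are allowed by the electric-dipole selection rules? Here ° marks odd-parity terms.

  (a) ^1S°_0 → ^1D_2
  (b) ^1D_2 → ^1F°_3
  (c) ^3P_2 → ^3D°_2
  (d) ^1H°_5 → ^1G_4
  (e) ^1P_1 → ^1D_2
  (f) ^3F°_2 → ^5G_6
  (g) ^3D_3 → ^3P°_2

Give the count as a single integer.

4

(a) forbidden (ΔL, ΔJ fail)
(b) allowed
(c) allowed
(d) allowed
(e) forbidden (parity fails)
(f) forbidden (ΔS, ΔJ fail)
(g) allowed
Total allowed: 4 of 7.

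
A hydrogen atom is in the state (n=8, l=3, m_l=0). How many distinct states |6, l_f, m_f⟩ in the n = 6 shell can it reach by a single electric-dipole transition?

6

E1 requires Δl = ±1, so l_f ∈ {2, 4}; with 0 ≤ l_f ≤ n_f−1 = 5, the allowed l_f values are {2, 4}.
For l_f = 2: m_f ∈ {m_i−1, m_i, m_i+1} ∩ [−2, 2] = {-1, 0, 1} → 3 states.
For l_f = 4: m_f ∈ {m_i−1, m_i, m_i+1} ∩ [−4, 4] = {-1, 0, 1} → 3 states.
Total: 6.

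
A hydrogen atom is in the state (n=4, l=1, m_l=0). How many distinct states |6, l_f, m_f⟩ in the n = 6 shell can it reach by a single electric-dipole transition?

E1 requires Δl = ±1, so l_f ∈ {0, 2}; with 0 ≤ l_f ≤ n_f−1 = 5, the allowed l_f values are {0, 2}.
For l_f = 0: m_f ∈ {m_i−1, m_i, m_i+1} ∩ [−0, 0] = {0} → 1 state.
For l_f = 2: m_f ∈ {m_i−1, m_i, m_i+1} ∩ [−2, 2] = {-1, 0, 1} → 3 states.
Total: 4.

4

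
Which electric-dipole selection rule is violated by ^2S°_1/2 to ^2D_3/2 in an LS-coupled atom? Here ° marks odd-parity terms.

the ΔL = 0, ±1 rule

ΔJ = 0, ±1 (not J=0↔0): J: 1/2 → 3/2, ΔJ = +1 — ok.
ΔS = 0: S: 1/2 → 1/2 — ok.
Parity must change: odd → even — ok.
ΔL = 0, ±1 (not L=0↔0): L: 0 → 2, ΔL = +2 — fails.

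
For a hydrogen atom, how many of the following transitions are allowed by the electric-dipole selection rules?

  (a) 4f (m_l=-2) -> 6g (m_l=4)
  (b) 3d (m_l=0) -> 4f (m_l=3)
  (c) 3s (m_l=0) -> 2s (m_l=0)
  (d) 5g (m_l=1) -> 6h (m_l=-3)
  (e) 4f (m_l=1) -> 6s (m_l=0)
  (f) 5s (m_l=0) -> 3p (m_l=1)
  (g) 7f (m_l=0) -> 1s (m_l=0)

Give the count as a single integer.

(a) forbidden — Δm_l = +6 (E1 requires Δm_l = 0, ±1)
(b) forbidden — Δm_l = +3 (E1 requires Δm_l = 0, ±1)
(c) forbidden — Δl = +0 (E1 requires Δl = ±1)
(d) forbidden — Δm_l = -4 (E1 requires Δm_l = 0, ±1)
(e) forbidden — Δl = -3 (E1 requires Δl = ±1)
(f) allowed
(g) forbidden — Δl = -3 (E1 requires Δl = ±1)
Total allowed: 1 of 7.

1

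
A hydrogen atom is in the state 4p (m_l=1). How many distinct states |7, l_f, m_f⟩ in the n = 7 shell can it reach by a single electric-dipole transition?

4

E1 requires Δl = ±1, so l_f ∈ {0, 2}; with 0 ≤ l_f ≤ n_f−1 = 6, the allowed l_f values are {0, 2}.
For l_f = 0: m_f ∈ {m_i−1, m_i, m_i+1} ∩ [−0, 0] = {0} → 1 state.
For l_f = 2: m_f ∈ {m_i−1, m_i, m_i+1} ∩ [−2, 2] = {0, 1, 2} → 3 states.
Total: 4.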